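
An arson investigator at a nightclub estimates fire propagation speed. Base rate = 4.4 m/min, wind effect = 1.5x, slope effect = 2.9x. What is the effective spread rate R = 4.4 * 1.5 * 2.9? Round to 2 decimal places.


Fire spread rate calculation:
R = R0 * wind_factor * slope_factor
= 4.4 * 1.5 * 2.9
= 6.6 * 2.9
= 19.14 m/min

19.14


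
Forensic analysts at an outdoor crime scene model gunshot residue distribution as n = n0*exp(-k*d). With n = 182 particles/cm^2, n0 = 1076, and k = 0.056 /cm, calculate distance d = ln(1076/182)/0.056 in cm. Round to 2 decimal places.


GSR distance calculation:
n0/n = 1076 / 182 = 5.912088
ln(n0/n) = 1.776999
d = 1.776999 / 0.056 = 31.73 cm

31.73


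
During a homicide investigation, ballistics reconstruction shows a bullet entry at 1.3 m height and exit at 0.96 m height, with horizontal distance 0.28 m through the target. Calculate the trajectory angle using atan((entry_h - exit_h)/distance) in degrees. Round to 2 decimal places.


Bullet trajectory angle:
Height difference = 1.3 - 0.96 = 0.34 m
angle = atan(0.34 / 0.28)
angle = atan(1.214286)
angle = 50.53 degrees

50.53


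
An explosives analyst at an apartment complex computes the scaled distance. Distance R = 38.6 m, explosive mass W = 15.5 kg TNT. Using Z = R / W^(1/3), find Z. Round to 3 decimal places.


Scaled distance calculation:
W^(1/3) = 15.5^(1/3) = 2.493315
Z = R / W^(1/3) = 38.6 / 2.493315
Z = 15.481 m/kg^(1/3)

15.481


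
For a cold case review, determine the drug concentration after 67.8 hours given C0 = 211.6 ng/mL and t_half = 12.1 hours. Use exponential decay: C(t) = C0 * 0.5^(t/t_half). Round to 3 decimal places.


Drug concentration decay:
Number of half-lives = t / t_half = 67.8 / 12.1 = 5.603306
Decay factor = 0.5^5.603306 = 0.02057012
C(t) = 211.6 * 0.02057012 = 4.353 ng/mL

4.353


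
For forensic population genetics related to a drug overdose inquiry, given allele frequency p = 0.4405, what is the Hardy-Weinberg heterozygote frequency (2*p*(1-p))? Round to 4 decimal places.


Hardy-Weinberg heterozygote frequency:
q = 1 - p = 1 - 0.4405 = 0.5595
2pq = 2 * 0.4405 * 0.5595 = 0.4929

0.4929


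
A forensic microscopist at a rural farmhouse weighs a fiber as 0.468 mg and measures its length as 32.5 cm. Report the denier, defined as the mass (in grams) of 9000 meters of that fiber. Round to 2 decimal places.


Denier calculation:
Mass in grams = 0.468 mg / 1000 = 0.000468 g
Length in meters = 32.5 cm / 100 = 0.325 m
Linear density = mass / length = 0.000468 / 0.325 = 0.00144 g/m
Denier = (g/m) * 9000 = 0.00144 * 9000 = 12.96

12.96


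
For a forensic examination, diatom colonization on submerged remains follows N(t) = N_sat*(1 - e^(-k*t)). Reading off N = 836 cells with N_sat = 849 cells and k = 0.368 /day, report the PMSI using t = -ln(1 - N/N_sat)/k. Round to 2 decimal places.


PMSI from diatom colonization curve:
N / N_sat = 836 / 849 = 0.984688
1 - N/N_sat = 0.015312
ln(1 - N/N_sat) = -4.179118
t = -ln(1 - N/N_sat) / k = -(-4.179118) / 0.368 = 11.36 days

11.36


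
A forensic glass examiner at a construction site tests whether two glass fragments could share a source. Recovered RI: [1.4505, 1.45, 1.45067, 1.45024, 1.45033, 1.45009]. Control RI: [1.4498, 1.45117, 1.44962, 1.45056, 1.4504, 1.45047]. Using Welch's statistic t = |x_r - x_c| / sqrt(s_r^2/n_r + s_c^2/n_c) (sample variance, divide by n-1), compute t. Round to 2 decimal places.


Welch's t-criterion for glass RI comparison:
Recovered mean = sum / n_r = 8.70183 / 6 = 1.450305
Control mean = sum / n_c = 8.70202 / 6 = 1.4503367
Recovered sample variance s_r^2 = 6.307e-08
Control sample variance s_c^2 = 3.13547e-07
Welch SE (unpooled) = sqrt(s_r^2/n_r + s_c^2/n_c) = sqrt(1.05117e-08 + 5.22578e-08) = sqrt(6.27695e-08) = 0.000250538
|mean_r - mean_c| = 3.16667e-05
t = 3.16667e-05 / 0.000250538 = 0.13

0.13


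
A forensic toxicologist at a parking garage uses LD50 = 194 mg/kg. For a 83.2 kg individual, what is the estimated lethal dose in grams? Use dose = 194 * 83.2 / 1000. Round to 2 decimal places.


Lethal dose calculation:
Lethal dose = LD50 * body_weight / 1000
= 194 * 83.2 / 1000
= 16140.8 / 1000
= 16.14 g

16.14


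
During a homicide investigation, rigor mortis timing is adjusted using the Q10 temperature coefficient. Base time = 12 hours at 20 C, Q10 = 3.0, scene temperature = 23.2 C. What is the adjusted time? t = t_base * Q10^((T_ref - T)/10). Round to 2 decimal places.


Rigor mortis time adjustment:
Exponent = (T_ref - T_actual) / 10 = (20 - 23.2) / 10 = -0.32
Q10 factor = 3.0^-0.32 = 0.70359
t_adjusted = 12 * 0.70359 = 8.44 hours

8.44


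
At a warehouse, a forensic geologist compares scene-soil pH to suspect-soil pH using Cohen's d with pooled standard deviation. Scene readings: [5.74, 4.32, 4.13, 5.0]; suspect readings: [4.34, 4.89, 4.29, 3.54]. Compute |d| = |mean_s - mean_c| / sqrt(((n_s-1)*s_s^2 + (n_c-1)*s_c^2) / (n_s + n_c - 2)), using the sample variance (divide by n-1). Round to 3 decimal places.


Pooled-variance Cohen's d for soil pH comparison:
Scene mean = 19.19 / 4 = 4.7975
Suspect mean = 17.06 / 4 = 4.265
Scene sample variance s_s^2 = 0.534292
Suspect sample variance s_c^2 = 0.3075
Pooled variance = ((n_s-1)*s_s^2 + (n_c-1)*s_c^2) / (n_s + n_c - 2) = 0.420896
Pooled SD = sqrt(0.420896) = 0.648765
Mean difference = 0.5325
|d| = |0.5325| / 0.648765 = 0.821

0.821


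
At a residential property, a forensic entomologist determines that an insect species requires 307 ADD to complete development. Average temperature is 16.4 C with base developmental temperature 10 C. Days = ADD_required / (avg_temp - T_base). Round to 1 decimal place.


Insect development time:
Effective temperature = avg_temp - T_base = 16.4 - 10 = 6.4 C
Days = ADD / effective_temp = 307 / 6.4 = 48.0 days

48.0


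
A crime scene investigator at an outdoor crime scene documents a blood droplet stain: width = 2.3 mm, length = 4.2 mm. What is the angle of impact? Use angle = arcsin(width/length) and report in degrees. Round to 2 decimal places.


Blood spatter impact angle calculation:
width / length = 2.3 / 4.2 = 0.547619
angle = arcsin(0.547619)
angle = 33.20 degrees

33.20


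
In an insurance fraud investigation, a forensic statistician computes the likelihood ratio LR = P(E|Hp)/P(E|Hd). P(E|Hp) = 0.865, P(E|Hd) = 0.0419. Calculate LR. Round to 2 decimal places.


Likelihood ratio calculation:
LR = P(E|Hp) / P(E|Hd)
LR = 0.865 / 0.0419
LR = 20.64

20.64


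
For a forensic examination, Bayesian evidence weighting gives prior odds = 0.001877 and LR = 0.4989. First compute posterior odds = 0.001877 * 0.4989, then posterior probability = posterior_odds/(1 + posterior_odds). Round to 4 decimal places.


Bayesian evidence evaluation:
Posterior odds = prior_odds * LR = 0.001877 * 0.4989 = 0.0009364353
Posterior probability = posterior_odds / (1 + posterior_odds)
= 0.0009364353 / (1 + 0.0009364353)
= 0.0009364353 / 1.0009364353
= 0.0009

0.0009


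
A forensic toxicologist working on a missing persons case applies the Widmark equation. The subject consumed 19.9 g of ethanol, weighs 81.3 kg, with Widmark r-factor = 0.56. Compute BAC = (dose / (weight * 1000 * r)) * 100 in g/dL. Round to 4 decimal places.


Applying the Widmark formula:
BAC = (dose_g / (body_wt * 1000 * r)) * 100
Denominator = 81.3 * 1000 * 0.56 = 45528
BAC = (19.9 / 45528) * 100
BAC = 0.0437 g/dL

0.0437


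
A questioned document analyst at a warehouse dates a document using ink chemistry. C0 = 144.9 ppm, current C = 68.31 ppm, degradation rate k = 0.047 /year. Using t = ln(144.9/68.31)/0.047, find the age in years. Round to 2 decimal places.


Document age estimation:
C0/C = 144.9 / 68.31 = 2.121212
ln(C0/C) = 0.751988
t = 0.751988 / 0.047 = 16.00 years

16.00


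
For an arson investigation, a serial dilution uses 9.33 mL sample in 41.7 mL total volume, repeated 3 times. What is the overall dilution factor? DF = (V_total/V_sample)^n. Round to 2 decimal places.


Dilution factor calculation:
Single dilution = V_total / V_sample = 41.7 / 9.33 ≈ 4.469453
Number of dilutions = 3
Total DF = (41.7 / 9.33)^3 (full precision, rounded at the end) = 89.28

89.28


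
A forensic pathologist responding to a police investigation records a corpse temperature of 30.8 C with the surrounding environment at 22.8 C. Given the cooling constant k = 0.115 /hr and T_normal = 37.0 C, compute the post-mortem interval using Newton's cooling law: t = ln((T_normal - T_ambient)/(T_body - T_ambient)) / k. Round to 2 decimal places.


Using Newton's law of cooling:
t = ln((T_normal - T_ambient) / (T_body - T_ambient)) / k
T_normal - T_ambient = 14.2
T_body - T_ambient = 8.0
Ratio = 1.775
ln(ratio) = 0.5738
t = 0.5738 / 0.115 = 4.99 hours

4.99


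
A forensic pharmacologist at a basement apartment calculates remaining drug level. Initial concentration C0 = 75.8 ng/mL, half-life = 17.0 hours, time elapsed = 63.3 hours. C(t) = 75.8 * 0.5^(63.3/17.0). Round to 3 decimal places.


Drug concentration decay:
Number of half-lives = t / t_half = 63.3 / 17.0 = 3.723529
Decay factor = 0.5^3.723529 = 0.07570178
C(t) = 75.8 * 0.07570178 = 5.738 ng/mL

5.738


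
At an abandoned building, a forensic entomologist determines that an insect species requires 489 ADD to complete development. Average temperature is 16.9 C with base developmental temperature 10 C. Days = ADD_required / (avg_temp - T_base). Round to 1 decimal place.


Insect development time:
Effective temperature = avg_temp - T_base = 16.9 - 10 = 6.9 C
Days = ADD / effective_temp = 489 / 6.9 = 70.9 days

70.9


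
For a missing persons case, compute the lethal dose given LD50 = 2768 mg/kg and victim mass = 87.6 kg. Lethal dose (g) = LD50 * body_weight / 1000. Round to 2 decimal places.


Lethal dose calculation:
Lethal dose = LD50 * body_weight / 1000
= 2768 * 87.6 / 1000
= 242476.8 / 1000
= 242.48 g

242.48


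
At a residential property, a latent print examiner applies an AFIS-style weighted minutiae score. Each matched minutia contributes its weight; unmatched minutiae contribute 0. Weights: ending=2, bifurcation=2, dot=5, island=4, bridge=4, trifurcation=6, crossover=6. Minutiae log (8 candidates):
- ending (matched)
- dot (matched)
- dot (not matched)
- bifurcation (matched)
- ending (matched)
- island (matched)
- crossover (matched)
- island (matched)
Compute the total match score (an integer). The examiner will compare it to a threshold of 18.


Weighted minutiae match score:
  ending: matched, +2 (running total 2)
  dot: matched, +5 (running total 7)
  dot: not matched, +0
  bifurcation: matched, +2 (running total 9)
  ending: matched, +2 (running total 11)
  island: matched, +4 (running total 15)
  crossover: matched, +6 (running total 21)
  island: matched, +4 (running total 25)
Total score = 25
Threshold = 18; verdict = identification

25


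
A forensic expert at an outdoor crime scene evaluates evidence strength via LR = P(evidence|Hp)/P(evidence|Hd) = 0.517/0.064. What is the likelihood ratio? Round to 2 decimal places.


Likelihood ratio calculation:
LR = P(E|Hp) / P(E|Hd)
LR = 0.517 / 0.064
LR = 8.08

8.08


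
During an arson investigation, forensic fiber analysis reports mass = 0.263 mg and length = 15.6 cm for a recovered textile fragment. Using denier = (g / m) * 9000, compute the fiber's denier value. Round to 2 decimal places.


Denier calculation:
Mass in grams = 0.263 mg / 1000 = 0.000263 g
Length in meters = 15.6 cm / 100 = 0.156 m
Linear density = mass / length = 0.000263 / 0.156 = 0.0016859 g/m
Denier = (g/m) * 9000 = 0.0016859 * 9000 = 15.17

15.17


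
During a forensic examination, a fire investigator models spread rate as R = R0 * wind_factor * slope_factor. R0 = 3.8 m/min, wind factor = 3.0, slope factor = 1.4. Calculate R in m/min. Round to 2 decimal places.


Fire spread rate calculation:
R = R0 * wind_factor * slope_factor
= 3.8 * 3.0 * 1.4
= 11.4 * 1.4
= 15.96 m/min

15.96


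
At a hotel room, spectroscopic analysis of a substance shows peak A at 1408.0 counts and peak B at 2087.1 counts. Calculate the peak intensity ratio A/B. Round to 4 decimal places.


Spectral peak ratio:
Peak A = 1408.0 counts
Peak B = 2087.1 counts
Ratio = 1408.0 / 2087.1 = 0.6746

0.6746


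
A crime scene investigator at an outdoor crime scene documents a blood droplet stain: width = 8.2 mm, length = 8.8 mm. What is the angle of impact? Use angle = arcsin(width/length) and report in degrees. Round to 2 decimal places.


Blood spatter impact angle calculation:
width / length = 8.2 / 8.8 = 0.931818
angle = arcsin(0.931818)
angle = 68.72 degrees

68.72


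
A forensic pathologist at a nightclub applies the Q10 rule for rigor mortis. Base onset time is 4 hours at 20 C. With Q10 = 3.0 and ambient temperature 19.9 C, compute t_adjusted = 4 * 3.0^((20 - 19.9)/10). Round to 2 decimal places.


Rigor mortis time adjustment:
Exponent = (T_ref - T_actual) / 10 = (20 - 19.9) / 10 = 0.01
Q10 factor = 3.0^0.01 = 1.01105
t_adjusted = 4 * 1.01105 = 4.04 hours

4.04


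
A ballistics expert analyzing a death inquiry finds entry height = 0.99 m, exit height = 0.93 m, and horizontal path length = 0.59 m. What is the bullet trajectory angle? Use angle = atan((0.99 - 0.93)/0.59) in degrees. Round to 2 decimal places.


Bullet trajectory angle:
Height difference = 0.99 - 0.93 = 0.06 m
angle = atan(0.06 / 0.59)
angle = atan(0.101695)
angle = 5.81 degrees

5.81


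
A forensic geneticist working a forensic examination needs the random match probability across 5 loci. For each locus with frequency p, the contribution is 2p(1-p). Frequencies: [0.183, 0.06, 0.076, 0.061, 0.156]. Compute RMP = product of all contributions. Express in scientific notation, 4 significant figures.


Computing RMP for 5 loci:
Locus 1: 2 * 0.183 * 0.817 = 0.299022
Locus 2: 2 * 0.06 * 0.94 = 0.1128
Locus 3: 2 * 0.076 * 0.924 = 0.140448
Locus 4: 2 * 0.061 * 0.939 = 0.114558
Locus 5: 2 * 0.156 * 0.844 = 0.263328
RMP = 1.429e-04

1.429e-04


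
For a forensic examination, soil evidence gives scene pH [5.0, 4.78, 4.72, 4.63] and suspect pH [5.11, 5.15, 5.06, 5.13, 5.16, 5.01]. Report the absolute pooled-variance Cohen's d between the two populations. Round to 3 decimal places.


Pooled-variance Cohen's d for soil pH comparison:
Scene mean = 19.13 / 4 = 4.7825
Suspect mean = 30.62 / 6 = 5.103333
Scene sample variance s_s^2 = 0.024825
Suspect sample variance s_c^2 = 0.003347
Pooled variance = ((n_s-1)*s_s^2 + (n_c-1)*s_c^2) / (n_s + n_c - 2) = 0.011401
Pooled SD = sqrt(0.011401) = 0.106775
Mean difference = -0.320833
|d| = |-0.320833| / 0.106775 = 3.005

3.005


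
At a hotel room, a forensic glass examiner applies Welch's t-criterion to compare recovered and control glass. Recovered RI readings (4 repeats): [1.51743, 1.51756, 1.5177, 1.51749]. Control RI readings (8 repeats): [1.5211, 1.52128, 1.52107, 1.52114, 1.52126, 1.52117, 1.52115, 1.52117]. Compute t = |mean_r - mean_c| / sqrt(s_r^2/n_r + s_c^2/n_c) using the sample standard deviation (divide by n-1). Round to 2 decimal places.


Welch's t-criterion for glass RI comparison:
Recovered mean = sum / n_r = 6.07018 / 4 = 1.517545
Control mean = sum / n_c = 12.16934 / 8 = 1.5211675
Recovered sample variance s_r^2 = 1.35e-08
Control sample variance s_c^2 = 5.19286e-09
Welch SE (unpooled) = sqrt(s_r^2/n_r + s_c^2/n_c) = sqrt(3.375e-09 + 6.49107e-10) = sqrt(4.02411e-09) = 6.34359e-05
|mean_r - mean_c| = 0.0036225
t = 0.0036225 / 6.34359e-05 = 57.10

57.10


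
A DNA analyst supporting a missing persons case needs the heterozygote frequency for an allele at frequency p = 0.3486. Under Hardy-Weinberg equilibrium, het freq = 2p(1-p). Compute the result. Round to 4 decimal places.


Hardy-Weinberg heterozygote frequency:
q = 1 - p = 1 - 0.3486 = 0.6514
2pq = 2 * 0.3486 * 0.6514 = 0.4542

0.4542


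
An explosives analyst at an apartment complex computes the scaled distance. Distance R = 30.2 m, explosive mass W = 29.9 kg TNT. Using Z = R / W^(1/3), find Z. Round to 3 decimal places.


Scaled distance calculation:
W^(1/3) = 29.9^(1/3) = 3.103776
Z = R / W^(1/3) = 30.2 / 3.103776
Z = 9.730 m/kg^(1/3)

9.730


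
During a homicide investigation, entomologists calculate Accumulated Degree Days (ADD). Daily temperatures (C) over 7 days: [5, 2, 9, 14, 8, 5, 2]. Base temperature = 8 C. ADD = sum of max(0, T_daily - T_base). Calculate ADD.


Computing ADD day by day:
Day 1: max(0, 5 - 8) = 0
Day 2: max(0, 2 - 8) = 0
Day 3: max(0, 9 - 8) = 1
Day 4: max(0, 14 - 8) = 6
Day 5: max(0, 8 - 8) = 0
Day 6: max(0, 5 - 8) = 0
Day 7: max(0, 2 - 8) = 0
Total ADD = 7

7


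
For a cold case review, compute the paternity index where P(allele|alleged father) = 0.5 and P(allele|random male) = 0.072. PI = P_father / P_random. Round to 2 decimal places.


Paternity Index calculation:
PI = P(allele|father) / P(allele|random)
PI = 0.5 / 0.072
PI = 6.94

6.94


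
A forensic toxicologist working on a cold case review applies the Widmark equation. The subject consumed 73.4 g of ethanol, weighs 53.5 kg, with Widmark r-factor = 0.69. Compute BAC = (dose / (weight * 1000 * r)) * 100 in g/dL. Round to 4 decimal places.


Applying the Widmark formula:
BAC = (dose_g / (body_wt * 1000 * r)) * 100
Denominator = 53.5 * 1000 * 0.69 = 36915
BAC = (73.4 / 36915) * 100
BAC = 0.1988 g/dL

0.1988


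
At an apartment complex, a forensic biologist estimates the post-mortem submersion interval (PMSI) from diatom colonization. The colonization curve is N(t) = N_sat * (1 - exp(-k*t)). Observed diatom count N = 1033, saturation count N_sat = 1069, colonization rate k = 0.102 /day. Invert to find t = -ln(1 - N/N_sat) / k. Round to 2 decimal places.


PMSI from diatom colonization curve:
N / N_sat = 1033 / 1069 = 0.966324
1 - N/N_sat = 0.033676
ln(1 - N/N_sat) = -3.39097
t = -ln(1 - N/N_sat) / k = -(-3.39097) / 0.102 = 33.24 days

33.24


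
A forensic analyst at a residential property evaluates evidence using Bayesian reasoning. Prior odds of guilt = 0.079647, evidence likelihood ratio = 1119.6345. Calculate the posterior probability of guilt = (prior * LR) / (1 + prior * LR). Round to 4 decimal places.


Bayesian evidence evaluation:
Posterior odds = prior_odds * LR = 0.079647 * 1119.6345 = 89.17553
Posterior probability = posterior_odds / (1 + posterior_odds)
= 89.17553 / (1 + 89.17553)
= 89.17553 / 90.17553
= 0.9889

0.9889


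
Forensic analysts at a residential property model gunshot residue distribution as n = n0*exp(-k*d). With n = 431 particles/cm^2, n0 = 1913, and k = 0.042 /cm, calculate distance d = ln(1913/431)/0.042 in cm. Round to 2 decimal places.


GSR distance calculation:
n0/n = 1913 / 431 = 4.438515
ln(n0/n) = 1.49032
d = 1.49032 / 0.042 = 35.48 cm

35.48


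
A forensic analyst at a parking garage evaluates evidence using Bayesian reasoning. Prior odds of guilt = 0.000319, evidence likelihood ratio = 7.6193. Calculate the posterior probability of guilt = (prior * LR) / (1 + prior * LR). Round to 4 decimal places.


Bayesian evidence evaluation:
Posterior odds = prior_odds * LR = 0.000319 * 7.6193 = 0.002430557
Posterior probability = posterior_odds / (1 + posterior_odds)
= 0.002430557 / (1 + 0.002430557)
= 0.002430557 / 1.002430557
= 0.0024

0.0024


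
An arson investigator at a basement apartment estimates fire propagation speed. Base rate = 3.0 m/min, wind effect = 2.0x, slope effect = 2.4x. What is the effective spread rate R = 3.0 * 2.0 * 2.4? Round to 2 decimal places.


Fire spread rate calculation:
R = R0 * wind_factor * slope_factor
= 3.0 * 2.0 * 2.4
= 6 * 2.4
= 14.40 m/min

14.40


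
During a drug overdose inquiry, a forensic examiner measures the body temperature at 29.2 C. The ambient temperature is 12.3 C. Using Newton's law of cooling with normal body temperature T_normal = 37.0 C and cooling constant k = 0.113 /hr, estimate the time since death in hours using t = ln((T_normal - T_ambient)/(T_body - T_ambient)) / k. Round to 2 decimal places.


Using Newton's law of cooling:
t = ln((T_normal - T_ambient) / (T_body - T_ambient)) / k
T_normal - T_ambient = 24.7
T_body - T_ambient = 16.9
Ratio = 1.461538
ln(ratio) = 0.379489
t = 0.379489 / 0.113 = 3.36 hours

3.36


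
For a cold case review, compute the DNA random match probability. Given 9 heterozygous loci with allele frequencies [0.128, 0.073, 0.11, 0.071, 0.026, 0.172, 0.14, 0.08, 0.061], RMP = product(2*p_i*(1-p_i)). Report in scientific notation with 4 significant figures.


Computing RMP for 9 loci:
Locus 1: 2 * 0.128 * 0.872 = 0.223232
Locus 2: 2 * 0.073 * 0.927 = 0.135342
Locus 3: 2 * 0.11 * 0.89 = 0.1958
Locus 4: 2 * 0.071 * 0.929 = 0.131918
Locus 5: 2 * 0.026 * 0.974 = 0.050648
Locus 6: 2 * 0.172 * 0.828 = 0.284832
Locus 7: 2 * 0.14 * 0.86 = 0.2408
Locus 8: 2 * 0.08 * 0.92 = 0.1472
Locus 9: 2 * 0.061 * 0.939 = 0.114558
RMP = 4.571e-08

4.571e-08


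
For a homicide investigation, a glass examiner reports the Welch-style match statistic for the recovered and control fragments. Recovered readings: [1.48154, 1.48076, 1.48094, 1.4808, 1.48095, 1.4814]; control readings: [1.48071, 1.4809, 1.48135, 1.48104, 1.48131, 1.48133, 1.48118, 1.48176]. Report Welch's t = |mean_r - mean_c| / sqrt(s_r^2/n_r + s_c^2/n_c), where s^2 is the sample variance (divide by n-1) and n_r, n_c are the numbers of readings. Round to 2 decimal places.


Welch's t-criterion for glass RI comparison:
Recovered mean = sum / n_r = 8.88639 / 6 = 1.481065
Control mean = sum / n_c = 11.84958 / 8 = 1.4811975
Recovered sample variance s_r^2 = 1.0599e-07
Control sample variance s_c^2 = 1.03021e-07
Welch SE (unpooled) = sqrt(s_r^2/n_r + s_c^2/n_c) = sqrt(1.7665e-08 + 1.28777e-08) = sqrt(3.05427e-08) = 0.000174765
|mean_r - mean_c| = 0.0001325
t = 0.0001325 / 0.000174765 = 0.76

0.76


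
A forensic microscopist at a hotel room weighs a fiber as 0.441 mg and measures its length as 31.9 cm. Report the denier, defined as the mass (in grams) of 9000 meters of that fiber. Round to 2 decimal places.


Denier calculation:
Mass in grams = 0.441 mg / 1000 = 0.000441 g
Length in meters = 31.9 cm / 100 = 0.319 m
Linear density = mass / length = 0.000441 / 0.319 = 0.00138245 g/m
Denier = (g/m) * 9000 = 0.00138245 * 9000 = 12.44

12.44


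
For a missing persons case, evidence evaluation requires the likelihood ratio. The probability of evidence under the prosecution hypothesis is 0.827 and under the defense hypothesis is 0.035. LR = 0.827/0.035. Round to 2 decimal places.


Likelihood ratio calculation:
LR = P(E|Hp) / P(E|Hd)
LR = 0.827 / 0.035
LR = 23.63

23.63


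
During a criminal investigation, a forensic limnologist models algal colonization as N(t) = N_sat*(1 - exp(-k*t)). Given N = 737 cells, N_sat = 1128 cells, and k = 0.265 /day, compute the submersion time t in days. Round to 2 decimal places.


PMSI from diatom colonization curve:
N / N_sat = 737 / 1128 = 0.653369
1 - N/N_sat = 0.346631
ln(1 - N/N_sat) = -1.059494
t = -ln(1 - N/N_sat) / k = -(-1.059494) / 0.265 = 4.00 days

4.00


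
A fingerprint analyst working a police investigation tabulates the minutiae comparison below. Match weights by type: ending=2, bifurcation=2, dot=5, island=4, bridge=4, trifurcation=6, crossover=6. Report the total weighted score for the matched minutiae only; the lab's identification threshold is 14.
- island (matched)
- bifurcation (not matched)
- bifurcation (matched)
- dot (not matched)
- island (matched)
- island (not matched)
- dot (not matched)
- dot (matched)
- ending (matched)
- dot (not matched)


Weighted minutiae match score:
  island: matched, +4 (running total 4)
  bifurcation: not matched, +0
  bifurcation: matched, +2 (running total 6)
  dot: not matched, +0
  island: matched, +4 (running total 10)
  island: not matched, +0
  dot: not matched, +0
  dot: matched, +5 (running total 15)
  ending: matched, +2 (running total 17)
  dot: not matched, +0
Total score = 17
Threshold = 14; verdict = identification

17


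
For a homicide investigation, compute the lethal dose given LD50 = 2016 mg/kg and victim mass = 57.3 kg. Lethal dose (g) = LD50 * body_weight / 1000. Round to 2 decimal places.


Lethal dose calculation:
Lethal dose = LD50 * body_weight / 1000
= 2016 * 57.3 / 1000
= 115516.8 / 1000
= 115.52 g

115.52


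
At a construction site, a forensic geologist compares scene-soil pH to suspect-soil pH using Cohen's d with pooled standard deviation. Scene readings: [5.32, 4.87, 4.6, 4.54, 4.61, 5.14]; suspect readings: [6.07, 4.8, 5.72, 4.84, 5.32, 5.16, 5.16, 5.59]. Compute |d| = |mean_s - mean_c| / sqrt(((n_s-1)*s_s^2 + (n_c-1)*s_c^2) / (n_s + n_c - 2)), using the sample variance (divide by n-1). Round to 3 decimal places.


Pooled-variance Cohen's d for soil pH comparison:
Scene mean = 29.08 / 6 = 4.846667
Suspect mean = 42.66 / 8 = 5.3325
Scene sample variance s_s^2 = 0.104307
Suspect sample variance s_c^2 = 0.192307
Pooled variance = ((n_s-1)*s_s^2 + (n_c-1)*s_c^2) / (n_s + n_c - 2) = 0.15564
Pooled SD = sqrt(0.15564) = 0.394512
Mean difference = -0.485833
|d| = |-0.485833| / 0.394512 = 1.231

1.231


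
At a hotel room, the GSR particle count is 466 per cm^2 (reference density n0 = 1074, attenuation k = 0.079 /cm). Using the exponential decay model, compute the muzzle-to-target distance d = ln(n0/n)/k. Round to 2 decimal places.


GSR distance calculation:
n0/n = 1074 / 466 = 2.304721
ln(n0/n) = 0.83496
d = 0.83496 / 0.079 = 10.57 cm

10.57


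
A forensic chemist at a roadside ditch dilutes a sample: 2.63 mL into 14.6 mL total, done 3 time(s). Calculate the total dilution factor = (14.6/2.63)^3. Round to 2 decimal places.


Dilution factor calculation:
Single dilution = V_total / V_sample = 14.6 / 2.63 ≈ 5.551331
Number of dilutions = 3
Total DF = (14.6 / 2.63)^3 (full precision, rounded at the end) = 171.08

171.08


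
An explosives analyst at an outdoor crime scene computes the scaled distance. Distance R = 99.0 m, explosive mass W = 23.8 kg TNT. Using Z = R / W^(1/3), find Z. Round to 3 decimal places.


Scaled distance calculation:
W^(1/3) = 23.8^(1/3) = 2.876464
Z = R / W^(1/3) = 99.0 / 2.876464
Z = 34.417 m/kg^(1/3)

34.417


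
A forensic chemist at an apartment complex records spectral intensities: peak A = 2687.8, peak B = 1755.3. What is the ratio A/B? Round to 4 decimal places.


Spectral peak ratio:
Peak A = 2687.8 counts
Peak B = 1755.3 counts
Ratio = 2687.8 / 1755.3 = 1.5312

1.5312


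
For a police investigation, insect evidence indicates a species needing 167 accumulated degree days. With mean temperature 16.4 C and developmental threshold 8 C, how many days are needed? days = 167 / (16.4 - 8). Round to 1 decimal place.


Insect development time:
Effective temperature = avg_temp - T_base = 16.4 - 8 = 8.4 C
Days = ADD / effective_temp = 167 / 8.4 = 19.9 days

19.9


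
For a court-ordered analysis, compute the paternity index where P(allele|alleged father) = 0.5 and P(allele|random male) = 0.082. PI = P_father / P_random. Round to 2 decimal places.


Paternity Index calculation:
PI = P(allele|father) / P(allele|random)
PI = 0.5 / 0.082
PI = 6.10

6.10


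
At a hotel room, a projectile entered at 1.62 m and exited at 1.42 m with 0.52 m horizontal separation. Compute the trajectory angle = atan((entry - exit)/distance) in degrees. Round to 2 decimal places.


Bullet trajectory angle:
Height difference = 1.62 - 1.42 = 0.2 m
angle = atan(0.2 / 0.52)
angle = atan(0.384615)
angle = 21.04 degrees

21.04


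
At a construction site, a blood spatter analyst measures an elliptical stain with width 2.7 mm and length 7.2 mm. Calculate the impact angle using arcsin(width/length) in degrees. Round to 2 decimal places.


Blood spatter impact angle calculation:
width / length = 2.7 / 7.2 = 0.375
angle = arcsin(0.375)
angle = 22.02 degrees

22.02


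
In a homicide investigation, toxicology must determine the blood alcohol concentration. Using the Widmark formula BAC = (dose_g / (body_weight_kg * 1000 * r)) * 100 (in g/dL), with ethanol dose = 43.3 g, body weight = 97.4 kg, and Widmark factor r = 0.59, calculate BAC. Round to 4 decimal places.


Applying the Widmark formula:
BAC = (dose_g / (body_wt * 1000 * r)) * 100
Denominator = 97.4 * 1000 * 0.59 = 57466
BAC = (43.3 / 57466) * 100
BAC = 0.0753 g/dL

0.0753


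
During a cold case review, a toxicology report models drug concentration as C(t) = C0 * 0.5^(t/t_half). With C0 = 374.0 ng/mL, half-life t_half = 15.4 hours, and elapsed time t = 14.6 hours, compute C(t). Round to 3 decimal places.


Drug concentration decay:
Number of half-lives = t / t_half = 14.6 / 15.4 = 0.948052
Decay factor = 0.5^0.948052 = 0.51833187
C(t) = 374.0 * 0.51833187 = 193.856 ng/mL

193.856


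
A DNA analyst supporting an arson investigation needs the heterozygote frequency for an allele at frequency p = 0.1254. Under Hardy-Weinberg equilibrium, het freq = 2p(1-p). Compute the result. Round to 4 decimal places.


Hardy-Weinberg heterozygote frequency:
q = 1 - p = 1 - 0.1254 = 0.8746
2pq = 2 * 0.1254 * 0.8746 = 0.2193

0.2193


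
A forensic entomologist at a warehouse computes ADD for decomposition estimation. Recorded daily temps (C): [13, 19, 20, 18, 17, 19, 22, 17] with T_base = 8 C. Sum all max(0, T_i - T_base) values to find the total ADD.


Computing ADD day by day:
Day 1: max(0, 13 - 8) = 5
Day 2: max(0, 19 - 8) = 11
Day 3: max(0, 20 - 8) = 12
Day 4: max(0, 18 - 8) = 10
Day 5: max(0, 17 - 8) = 9
Day 6: max(0, 19 - 8) = 11
Day 7: max(0, 22 - 8) = 14
Day 8: max(0, 17 - 8) = 9
Total ADD = 81

81


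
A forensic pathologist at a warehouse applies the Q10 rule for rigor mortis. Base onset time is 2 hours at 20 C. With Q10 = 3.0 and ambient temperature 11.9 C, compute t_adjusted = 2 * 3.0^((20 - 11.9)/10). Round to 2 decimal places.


Rigor mortis time adjustment:
Exponent = (T_ref - T_actual) / 10 = (20 - 11.9) / 10 = 0.81
Q10 factor = 3.0^0.81 = 2.43483
t_adjusted = 2 * 2.43483 = 4.87 hours

4.87


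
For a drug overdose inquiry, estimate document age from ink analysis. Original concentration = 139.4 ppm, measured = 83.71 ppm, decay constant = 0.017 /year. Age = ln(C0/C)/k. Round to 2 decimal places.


Document age estimation:
C0/C = 139.4 / 83.71 = 1.665273
ln(C0/C) = 0.509989
t = 0.509989 / 0.017 = 30.00 years

30.00


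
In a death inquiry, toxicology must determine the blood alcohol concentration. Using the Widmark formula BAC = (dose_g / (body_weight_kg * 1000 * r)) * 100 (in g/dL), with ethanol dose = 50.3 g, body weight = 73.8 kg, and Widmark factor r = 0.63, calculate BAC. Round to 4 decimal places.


Applying the Widmark formula:
BAC = (dose_g / (body_wt * 1000 * r)) * 100
Denominator = 73.8 * 1000 * 0.63 = 46494
BAC = (50.3 / 46494) * 100
BAC = 0.1082 g/dL

0.1082


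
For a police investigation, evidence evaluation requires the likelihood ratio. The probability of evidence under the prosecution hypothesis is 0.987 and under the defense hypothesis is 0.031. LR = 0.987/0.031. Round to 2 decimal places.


Likelihood ratio calculation:
LR = P(E|Hp) / P(E|Hd)
LR = 0.987 / 0.031
LR = 31.84

31.84


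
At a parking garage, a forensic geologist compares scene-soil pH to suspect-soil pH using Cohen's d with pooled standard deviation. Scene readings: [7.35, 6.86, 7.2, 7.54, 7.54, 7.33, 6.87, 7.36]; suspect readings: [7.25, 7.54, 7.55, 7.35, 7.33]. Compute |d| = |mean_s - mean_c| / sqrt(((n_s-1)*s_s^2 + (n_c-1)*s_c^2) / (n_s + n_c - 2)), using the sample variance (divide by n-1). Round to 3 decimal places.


Pooled-variance Cohen's d for soil pH comparison:
Scene mean = 58.05 / 8 = 7.25625
Suspect mean = 37.02 / 5 = 7.404
Scene sample variance s_s^2 = 0.07077
Suspect sample variance s_c^2 = 0.01798
Pooled variance = ((n_s-1)*s_s^2 + (n_c-1)*s_c^2) / (n_s + n_c - 2) = 0.051573
Pooled SD = sqrt(0.051573) = 0.227097
Mean difference = -0.14775
|d| = |-0.14775| / 0.227097 = 0.651

0.651


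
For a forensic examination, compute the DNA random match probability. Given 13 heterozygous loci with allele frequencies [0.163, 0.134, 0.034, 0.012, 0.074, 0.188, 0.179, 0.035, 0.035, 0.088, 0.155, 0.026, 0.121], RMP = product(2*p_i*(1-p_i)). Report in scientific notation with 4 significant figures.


Computing RMP for 13 loci:
Locus 1: 2 * 0.163 * 0.837 = 0.272862
Locus 2: 2 * 0.134 * 0.866 = 0.232088
Locus 3: 2 * 0.034 * 0.966 = 0.065688
Locus 4: 2 * 0.012 * 0.988 = 0.023712
Locus 5: 2 * 0.074 * 0.926 = 0.137048
Locus 6: 2 * 0.188 * 0.812 = 0.305312
Locus 7: 2 * 0.179 * 0.821 = 0.293918
Locus 8: 2 * 0.035 * 0.965 = 0.06755
Locus 9: 2 * 0.035 * 0.965 = 0.06755
Locus 10: 2 * 0.088 * 0.912 = 0.160512
Locus 11: 2 * 0.155 * 0.845 = 0.26195
Locus 12: 2 * 0.026 * 0.974 = 0.050648
Locus 13: 2 * 0.121 * 0.879 = 0.212718
RMP = 2.507e-12

2.507e-12


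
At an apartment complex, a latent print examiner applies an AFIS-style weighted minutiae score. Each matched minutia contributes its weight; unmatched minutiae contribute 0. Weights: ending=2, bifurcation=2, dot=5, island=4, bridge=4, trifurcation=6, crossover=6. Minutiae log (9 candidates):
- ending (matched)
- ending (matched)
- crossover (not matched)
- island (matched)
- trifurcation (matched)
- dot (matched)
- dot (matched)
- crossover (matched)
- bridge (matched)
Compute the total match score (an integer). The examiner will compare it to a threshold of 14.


Weighted minutiae match score:
  ending: matched, +2 (running total 2)
  ending: matched, +2 (running total 4)
  crossover: not matched, +0
  island: matched, +4 (running total 8)
  trifurcation: matched, +6 (running total 14)
  dot: matched, +5 (running total 19)
  dot: matched, +5 (running total 24)
  crossover: matched, +6 (running total 30)
  bridge: matched, +4 (running total 34)
Total score = 34
Threshold = 14; verdict = identification

34


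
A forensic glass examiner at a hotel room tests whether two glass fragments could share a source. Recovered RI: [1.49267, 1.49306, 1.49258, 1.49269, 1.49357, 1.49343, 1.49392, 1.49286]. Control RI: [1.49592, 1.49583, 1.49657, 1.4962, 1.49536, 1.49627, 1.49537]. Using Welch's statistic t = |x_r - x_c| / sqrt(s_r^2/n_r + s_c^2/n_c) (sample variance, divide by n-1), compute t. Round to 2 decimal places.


Welch's t-criterion for glass RI comparison:
Recovered mean = sum / n_r = 11.94478 / 8 = 1.4930975
Control mean = sum / n_c = 10.47152 / 7 = 1.4959314
Recovered sample variance s_r^2 = 2.40679e-07
Control sample variance s_c^2 = 2.07781e-07
Welch SE (unpooled) = sqrt(s_r^2/n_r + s_c^2/n_c) = sqrt(3.00848e-08 + 2.9683e-08) = sqrt(5.97678e-08) = 0.000244475
|mean_r - mean_c| = 0.00283393
t = 0.00283393 / 0.000244475 = 11.59

11.59


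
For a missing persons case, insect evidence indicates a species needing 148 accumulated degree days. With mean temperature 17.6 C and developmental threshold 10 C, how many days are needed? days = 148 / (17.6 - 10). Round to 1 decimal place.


Insect development time:
Effective temperature = avg_temp - T_base = 17.6 - 10 = 7.6 C
Days = ADD / effective_temp = 148 / 7.6 = 19.5 days

19.5


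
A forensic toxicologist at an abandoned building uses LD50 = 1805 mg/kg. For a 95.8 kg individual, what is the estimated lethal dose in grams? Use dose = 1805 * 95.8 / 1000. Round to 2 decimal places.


Lethal dose calculation:
Lethal dose = LD50 * body_weight / 1000
= 1805 * 95.8 / 1000
= 172919 / 1000
= 172.92 g

172.92


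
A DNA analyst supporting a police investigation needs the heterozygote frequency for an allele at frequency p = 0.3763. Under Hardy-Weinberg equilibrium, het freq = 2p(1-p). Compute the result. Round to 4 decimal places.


Hardy-Weinberg heterozygote frequency:
q = 1 - p = 1 - 0.3763 = 0.6237
2pq = 2 * 0.3763 * 0.6237 = 0.4694

0.4694


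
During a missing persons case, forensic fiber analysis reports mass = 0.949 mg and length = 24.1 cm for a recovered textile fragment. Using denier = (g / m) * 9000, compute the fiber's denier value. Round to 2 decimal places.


Denier calculation:
Mass in grams = 0.949 mg / 1000 = 0.000949 g
Length in meters = 24.1 cm / 100 = 0.241 m
Linear density = mass / length = 0.000949 / 0.241 = 0.00393776 g/m
Denier = (g/m) * 9000 = 0.00393776 * 9000 = 35.44

35.44


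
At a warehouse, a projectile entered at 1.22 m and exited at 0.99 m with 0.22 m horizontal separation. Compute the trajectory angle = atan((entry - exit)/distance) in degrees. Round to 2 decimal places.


Bullet trajectory angle:
Height difference = 1.22 - 0.99 = 0.23 m
angle = atan(0.23 / 0.22)
angle = atan(1.045455)
angle = 46.27 degrees

46.27


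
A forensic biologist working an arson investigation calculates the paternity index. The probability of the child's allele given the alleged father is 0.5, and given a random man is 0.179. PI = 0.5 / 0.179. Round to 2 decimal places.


Paternity Index calculation:
PI = P(allele|father) / P(allele|random)
PI = 0.5 / 0.179
PI = 2.79

2.79


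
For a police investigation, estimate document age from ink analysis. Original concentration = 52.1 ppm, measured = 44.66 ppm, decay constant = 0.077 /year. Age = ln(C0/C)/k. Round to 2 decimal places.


Document age estimation:
C0/C = 52.1 / 44.66 = 1.166592
ln(C0/C) = 0.154087
t = 0.154087 / 0.077 = 2.00 years

2.00


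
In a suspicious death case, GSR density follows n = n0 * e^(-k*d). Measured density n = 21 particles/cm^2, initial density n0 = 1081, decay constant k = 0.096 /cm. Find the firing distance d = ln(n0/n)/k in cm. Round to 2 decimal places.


GSR distance calculation:
n0/n = 1081 / 21 = 51.47619
ln(n0/n) = 3.941119
d = 3.941119 / 0.096 = 41.05 cm

41.05


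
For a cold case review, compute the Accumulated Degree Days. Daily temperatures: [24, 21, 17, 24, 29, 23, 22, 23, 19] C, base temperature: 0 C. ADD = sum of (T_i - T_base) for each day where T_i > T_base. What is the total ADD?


Computing ADD day by day:
Day 1: max(0, 24 - 0) = 24
Day 2: max(0, 21 - 0) = 21
Day 3: max(0, 17 - 0) = 17
Day 4: max(0, 24 - 0) = 24
Day 5: max(0, 29 - 0) = 29
Day 6: max(0, 23 - 0) = 23
Day 7: max(0, 22 - 0) = 22
Day 8: max(0, 23 - 0) = 23
Day 9: max(0, 19 - 0) = 19
Total ADD = 202

202


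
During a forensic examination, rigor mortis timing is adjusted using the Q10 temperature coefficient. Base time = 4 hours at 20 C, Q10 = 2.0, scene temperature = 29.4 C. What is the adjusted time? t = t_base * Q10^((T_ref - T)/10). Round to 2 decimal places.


Rigor mortis time adjustment:
Exponent = (T_ref - T_actual) / 10 = (20 - 29.4) / 10 = -0.94
Q10 factor = 2.0^-0.94 = 0.52123
t_adjusted = 4 * 0.52123 = 2.08 hours

2.08


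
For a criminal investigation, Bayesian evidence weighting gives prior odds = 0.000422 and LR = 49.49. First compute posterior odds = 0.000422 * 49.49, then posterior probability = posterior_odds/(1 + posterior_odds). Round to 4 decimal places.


Bayesian evidence evaluation:
Posterior odds = prior_odds * LR = 0.000422 * 49.49 = 0.02088478
Posterior probability = posterior_odds / (1 + posterior_odds)
= 0.02088478 / (1 + 0.02088478)
= 0.02088478 / 1.02088478
= 0.0205

0.0205


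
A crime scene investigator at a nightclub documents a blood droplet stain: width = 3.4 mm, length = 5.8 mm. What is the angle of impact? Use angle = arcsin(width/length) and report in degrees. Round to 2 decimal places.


Blood spatter impact angle calculation:
width / length = 3.4 / 5.8 = 0.586207
angle = arcsin(0.586207)
angle = 35.89 degrees

35.89


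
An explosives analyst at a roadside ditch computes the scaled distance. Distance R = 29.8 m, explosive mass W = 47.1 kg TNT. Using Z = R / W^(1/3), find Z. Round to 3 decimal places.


Scaled distance calculation:
W^(1/3) = 47.1^(1/3) = 3.611384
Z = R / W^(1/3) = 29.8 / 3.611384
Z = 8.252 m/kg^(1/3)

8.252


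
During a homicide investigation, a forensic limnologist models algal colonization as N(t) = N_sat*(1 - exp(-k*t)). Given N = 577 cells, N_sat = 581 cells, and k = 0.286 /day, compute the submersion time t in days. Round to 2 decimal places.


PMSI from diatom colonization curve:
N / N_sat = 577 / 581 = 0.993115
1 - N/N_sat = 0.006885
ln(1 - N/N_sat) = -4.97841
t = -ln(1 - N/N_sat) / k = -(-4.97841) / 0.286 = 17.41 days

17.41
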